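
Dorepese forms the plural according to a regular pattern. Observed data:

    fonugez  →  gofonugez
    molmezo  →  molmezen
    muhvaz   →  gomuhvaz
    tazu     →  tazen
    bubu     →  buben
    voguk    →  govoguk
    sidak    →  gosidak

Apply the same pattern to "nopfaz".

gonopfaz

"nopfaz" ends in a consonant. The stems ending in a consonant (muhvaz → gomuhvaz, sidak → gosidak, fonugez → gofonugez) add the prefix go-.
So nopfaz → gonopfaz.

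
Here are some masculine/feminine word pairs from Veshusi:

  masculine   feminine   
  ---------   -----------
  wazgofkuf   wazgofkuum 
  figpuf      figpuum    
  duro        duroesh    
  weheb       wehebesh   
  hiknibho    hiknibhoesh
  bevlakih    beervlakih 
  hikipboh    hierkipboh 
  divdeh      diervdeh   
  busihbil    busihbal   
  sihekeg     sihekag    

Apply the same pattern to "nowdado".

"nowdado" ends in -o. The stems ending in -o (duro → duroesh, hiknibho → hiknibhoesh) add -esh.
The other patterns: stems ending in -f drop the final letter and add -um; stems ending in -h insert -er- after the first vowel; stems ending in -g or -l change the last vowel to 'a'.
So nowdado → nowdadoesh.

nowdadoesh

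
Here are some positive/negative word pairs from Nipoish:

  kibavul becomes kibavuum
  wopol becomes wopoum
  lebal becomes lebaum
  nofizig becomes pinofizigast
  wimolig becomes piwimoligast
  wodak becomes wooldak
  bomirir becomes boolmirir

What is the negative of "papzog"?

pipapzogast

lebal and wodak both have last vowel 'a' yet inflect differently (lebaum, wooldak), so the last vowel is not what conditions the rule; the final letter is.
"papzog" ends in -g. The stems ending in -g (nofizig → pinofizigast, wimolig → piwimoligast) add pi- … -ast around the stem.
So papzog → pipapzogast.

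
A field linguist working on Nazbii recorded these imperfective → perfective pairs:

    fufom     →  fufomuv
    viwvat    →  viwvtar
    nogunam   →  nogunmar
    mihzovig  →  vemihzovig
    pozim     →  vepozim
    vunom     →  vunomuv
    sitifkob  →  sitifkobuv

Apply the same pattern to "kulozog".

vunom and nogunam both end in -m yet inflect differently (vunomuv, nogunmar), so the final letter is not what conditions the rule; the last vowel is.
"kulozog" has last vowel 'o'. The stems whose last vowel is 'o' (vunom → vunomuv, sitifkob → sitifkobuv, fufom → fufomuv) add -uv.
So kulozog → kulozoguv.

kulozoguv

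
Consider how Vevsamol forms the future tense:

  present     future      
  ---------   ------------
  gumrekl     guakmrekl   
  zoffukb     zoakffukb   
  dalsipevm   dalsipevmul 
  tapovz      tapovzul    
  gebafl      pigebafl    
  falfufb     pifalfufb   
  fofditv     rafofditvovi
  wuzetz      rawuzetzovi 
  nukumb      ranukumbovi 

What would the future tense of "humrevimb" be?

gumrekl and gebafl both end in -l yet inflect differently (guakmrekl, pigebafl), so the final letter is not what conditions the rule; the second-to-last letter is.
"humrevimb" has second-to-last letter 'm'. The one such stem in the data (nukumb → ranukumbovi) adds ra- … -ovi around the stem, so the same rule applies.
The other patterns: stems whose second-to-last letter is 'k' insert -ak- after the first vowel; stems whose second-to-last letter is 'v' add -ul; stems whose second-to-last letter is 'f' add the prefix pi-.
So humrevimb → rahumrevimbovi.

rahumrevimbovi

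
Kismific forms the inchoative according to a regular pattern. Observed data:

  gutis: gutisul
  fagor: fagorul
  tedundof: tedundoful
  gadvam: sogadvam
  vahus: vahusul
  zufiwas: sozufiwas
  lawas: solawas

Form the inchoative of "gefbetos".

zufiwas and gutis both end in -s yet inflect differently (sozufiwas, gutisul), so the final letter is not what conditions the rule; the last vowel is.
"gefbetos" has last vowel 'o'. The stems whose last vowel is 'o' (fagor → fagorul, tedundof → tedundoful) add -ul.
So gefbetos → gefbetosul.

gefbetosul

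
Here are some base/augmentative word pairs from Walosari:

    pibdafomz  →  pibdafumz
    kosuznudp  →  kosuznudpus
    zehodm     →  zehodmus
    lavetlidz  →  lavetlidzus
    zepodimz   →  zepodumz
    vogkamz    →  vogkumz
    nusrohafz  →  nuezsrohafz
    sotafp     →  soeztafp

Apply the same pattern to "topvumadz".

pibdafomz and lavetlidz both end in -z yet inflect differently (pibdafumz, lavetlidzus), so the final letter is not what conditions the rule; the second-to-last letter is.
"topvumadz" has second-to-last letter 'd'. The stems whose second-to-last letter is 'd' (zehodm → zehodmus, kosuznudp → kosuznudpus, lavetlidz → lavetlidzus) add -us.
So topvumadz → topvumadzus.

topvumadzus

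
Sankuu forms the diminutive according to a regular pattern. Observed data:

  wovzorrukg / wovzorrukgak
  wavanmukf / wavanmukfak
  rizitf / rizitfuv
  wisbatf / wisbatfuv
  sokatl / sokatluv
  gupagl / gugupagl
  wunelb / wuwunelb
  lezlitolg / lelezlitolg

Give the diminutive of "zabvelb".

zazabvelb

"zabvelb" has second-to-last letter 'l'. The stems whose second-to-last letter is 'l' (wunelb → wuwunelb, lezlitolg → lelezlitolg) repeat the first consonant+vowel as a prefix.
So zabvelb → zazabvelb.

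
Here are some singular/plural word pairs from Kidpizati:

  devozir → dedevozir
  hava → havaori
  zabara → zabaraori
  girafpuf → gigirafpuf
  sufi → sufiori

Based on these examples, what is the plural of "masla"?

maslaori

"masla" ends in a vowel. The stems ending in a vowel (sufi → sufiori, hava → havaori, zabara → zabaraori) add -ori.
So masla → maslaori.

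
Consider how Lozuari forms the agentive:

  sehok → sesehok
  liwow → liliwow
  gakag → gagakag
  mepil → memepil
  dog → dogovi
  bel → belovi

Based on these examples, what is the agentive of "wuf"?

gakag and dog both end in -g yet inflect differently (gagakag, dogovi), so the final letter is not what conditions the rule; the number of vowels is.
"wuf" has 1 vowel. The stems with 1 vowel (dog → dogovi, bel → belovi) add -ovi.
The other pattern: stems with 2 vowels repeat the first consonant+vowel as a prefix.
So wuf → wufovi.

wufovi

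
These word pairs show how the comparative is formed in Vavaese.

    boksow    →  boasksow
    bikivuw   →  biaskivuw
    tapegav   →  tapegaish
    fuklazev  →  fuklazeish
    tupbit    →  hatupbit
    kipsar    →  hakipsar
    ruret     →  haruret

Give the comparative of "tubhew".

tapegav and kipsar both have last vowel 'a' yet inflect differently (tapegaish, hakipsar), so the last vowel is not what conditions the rule; the final letter is.
"tubhew" ends in -w. The stems ending in -w (boksow → boasksow, bikivuw → biaskivuw) insert -as- after the first vowel.
The other patterns: stems ending in -v drop the final letter and add -ish; stems ending in -r or -t add the prefix ha-.
So tubhew → tuasbhew.

tuasbhew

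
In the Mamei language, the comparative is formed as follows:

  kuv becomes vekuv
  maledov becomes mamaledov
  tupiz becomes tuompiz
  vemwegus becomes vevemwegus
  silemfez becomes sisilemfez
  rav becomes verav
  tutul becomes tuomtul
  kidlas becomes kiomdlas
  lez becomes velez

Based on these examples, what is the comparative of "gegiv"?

geomgiv

lez and tupiz both end in -z yet inflect differently (velez, tuompiz), so the final letter is not what conditions the rule; the number of vowels is.
"gegiv" has 2 vowels. The stems with 2 vowels (tutul → tuomtul, tupiz → tuompiz, kidlas → kiomdlas) insert -om- after the first vowel.
So gegiv → geomgiv.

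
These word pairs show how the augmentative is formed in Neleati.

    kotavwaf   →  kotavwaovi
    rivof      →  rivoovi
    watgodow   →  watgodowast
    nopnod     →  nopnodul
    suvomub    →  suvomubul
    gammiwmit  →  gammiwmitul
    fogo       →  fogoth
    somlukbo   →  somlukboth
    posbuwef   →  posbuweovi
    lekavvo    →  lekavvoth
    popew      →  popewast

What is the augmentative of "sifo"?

lekavvo and rivof both have last vowel 'o' yet inflect differently (lekavvoth, rivoovi), so the last vowel is not what conditions the rule; the final letter is.
"sifo" ends in -o. The stems ending in -o (lekavvo → lekavvoth, fogo → fogoth, somlukbo → somlukboth) drop the final letter and add -oth.
The other patterns: stems ending in -f drop the final letter and add -ovi; stems ending in -w add -ast; stems ending in -b, -d or -t add -ul.
So sifo → sifoth.

sifoth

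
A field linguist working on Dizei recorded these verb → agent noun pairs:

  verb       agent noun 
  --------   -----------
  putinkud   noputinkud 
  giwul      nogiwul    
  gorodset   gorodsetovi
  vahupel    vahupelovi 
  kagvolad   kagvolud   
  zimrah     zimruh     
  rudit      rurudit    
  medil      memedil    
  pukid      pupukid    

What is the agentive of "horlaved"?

giwul and vahupel both end in -l yet inflect differently (nogiwul, vahupelovi), so the final letter is not what conditions the rule; the last vowel is.
"horlaved" has last vowel 'e'. The stems whose last vowel is 'e' (gorodset → gorodsetovi, vahupel → vahupelovi) add -ovi.
The other patterns: stems whose last vowel is 'u' add the prefix no-; stems whose last vowel is 'a' change the last vowel to 'u'; stems whose last vowel is 'i' repeat the first consonant+vowel as a prefix.
So horlaved → horlavedovi.

horlavedovi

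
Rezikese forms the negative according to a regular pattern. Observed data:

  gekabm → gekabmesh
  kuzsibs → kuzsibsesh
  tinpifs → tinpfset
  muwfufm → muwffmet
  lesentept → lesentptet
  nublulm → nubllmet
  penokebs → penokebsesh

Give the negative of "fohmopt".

fohmptet

gekabm and muwfufm both end in -m yet inflect differently (gekabmesh, muwffmet), so the final letter is not what conditions the rule; the second-to-last letter is.
"fohmopt" has second-to-last letter 'p'. The one such stem in the data (lesentept → lesentptet) deletes the last vowel and adds -et (as do muwfufm, nublulm), so the same rule applies.
The other pattern: stems whose second-to-last letter is 'b' add -esh.
So fohmopt → fohmptet.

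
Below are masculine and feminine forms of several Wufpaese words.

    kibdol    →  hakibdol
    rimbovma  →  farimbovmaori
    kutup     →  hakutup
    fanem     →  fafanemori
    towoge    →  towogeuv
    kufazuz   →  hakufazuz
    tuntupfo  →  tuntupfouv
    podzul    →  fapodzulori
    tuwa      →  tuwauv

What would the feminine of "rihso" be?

"rihso" begins with r-. The one such stem in the data (rimbovma → farimbovmaori) adds fa- … -ori around the stem, so the same rule applies.
So rihso → farihsoori.

farihsoori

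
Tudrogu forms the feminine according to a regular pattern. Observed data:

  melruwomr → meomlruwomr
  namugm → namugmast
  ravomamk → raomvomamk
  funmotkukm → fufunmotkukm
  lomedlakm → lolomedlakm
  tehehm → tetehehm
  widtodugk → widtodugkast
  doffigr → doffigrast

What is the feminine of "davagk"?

melruwomr and doffigr both end in -r yet inflect differently (meomlruwomr, doffigrast), so the final letter is not what conditions the rule; the second-to-last letter is.
"davagk" has second-to-last letter 'g'. The stems whose second-to-last letter is 'g' (namugm → namugmast, doffigr → doffigrast, widtodugk → widtodugkast) add -ast.
The other patterns: stems whose second-to-last letter is 'm' insert -om- after the first vowel; stems whose second-to-last letter is 'h' or 'k' repeat the first consonant+vowel as a prefix.
So davagk → davagkast.

davagkast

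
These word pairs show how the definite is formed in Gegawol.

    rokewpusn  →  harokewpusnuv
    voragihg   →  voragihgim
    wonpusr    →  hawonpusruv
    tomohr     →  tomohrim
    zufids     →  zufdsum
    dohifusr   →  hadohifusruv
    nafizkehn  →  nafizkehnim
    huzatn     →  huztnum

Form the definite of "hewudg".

hewdgum

"hewudg" has second-to-last letter 'd'. The one such stem in the data (zufids → zufdsum) deletes the last vowel and adds -um (as does huzatn), so the same rule applies.
The other patterns: stems whose second-to-last letter is 'h' add -im; stems whose second-to-last letter is 's' add ha- … -uv around the stem.
So hewudg → hewdgum.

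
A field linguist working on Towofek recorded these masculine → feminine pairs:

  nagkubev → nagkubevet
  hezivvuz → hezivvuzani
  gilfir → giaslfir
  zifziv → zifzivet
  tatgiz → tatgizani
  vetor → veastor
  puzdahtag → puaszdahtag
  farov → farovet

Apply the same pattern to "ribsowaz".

ribsowazani

zifziv and tatgiz both have last vowel 'i' yet inflect differently (zifzivet, tatgizani), so the last vowel is not what conditions the rule; the final letter is.
"ribsowaz" ends in -z. The stems ending in -z (tatgiz → tatgizani, hezivvuz → hezivvuzani) add -ani.
So ribsowaz → ribsowazani.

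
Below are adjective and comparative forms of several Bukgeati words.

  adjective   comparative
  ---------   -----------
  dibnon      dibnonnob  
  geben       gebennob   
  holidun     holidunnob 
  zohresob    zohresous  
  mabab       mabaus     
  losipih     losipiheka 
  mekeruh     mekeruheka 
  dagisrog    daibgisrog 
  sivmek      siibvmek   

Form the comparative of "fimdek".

"fimdek" ends in -k. The one such stem in the data (sivmek → siibvmek) inserts -ib- after the first vowel (as does dagisrog), so the same rule applies.
So fimdek → fiibmdek.

fiibmdek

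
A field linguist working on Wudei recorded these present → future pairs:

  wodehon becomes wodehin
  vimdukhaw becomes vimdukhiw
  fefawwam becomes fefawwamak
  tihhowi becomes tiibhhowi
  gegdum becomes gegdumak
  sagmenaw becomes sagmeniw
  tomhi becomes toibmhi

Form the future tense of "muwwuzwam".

"muwwuzwam" ends in -m. The stems ending in -m (gegdum → gegdumak, fefawwam → fefawwamak) add -ak.
So muwwuzwam → muwwuzwamak.

muwwuzwamak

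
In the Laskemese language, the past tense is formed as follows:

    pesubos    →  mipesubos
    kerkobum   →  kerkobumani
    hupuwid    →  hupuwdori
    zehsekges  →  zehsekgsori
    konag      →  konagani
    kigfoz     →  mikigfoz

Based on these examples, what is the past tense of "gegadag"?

pesubos and zehsekges both end in -s yet inflect differently (mipesubos, zehsekgsori), so the final letter is not what conditions the rule; the last vowel is.
"gegadag" has last vowel 'a'. The one such stem in the data (konag → konagani) adds -ani, so the same rule applies.
The other patterns: stems whose last vowel is 'o' add the prefix mi-; stems whose last vowel is 'e' or 'i' delete the last vowel and add -ori.
So gegadag → gegadagani.

gegadagani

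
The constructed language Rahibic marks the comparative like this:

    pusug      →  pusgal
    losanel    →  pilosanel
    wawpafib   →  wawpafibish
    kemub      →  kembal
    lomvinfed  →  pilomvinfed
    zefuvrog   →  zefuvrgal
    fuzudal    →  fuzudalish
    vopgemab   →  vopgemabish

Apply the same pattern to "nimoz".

kemub and vopgemab both end in -b yet inflect differently (kembal, vopgemabish), so the final letter is not what conditions the rule; the last vowel is.
"nimoz" has last vowel 'o'. The one such stem in the data (zefuvrog → zefuvrgal) deletes the last vowel and adds -al (as do pusug, kemub), so the same rule applies.
The other patterns: stems whose last vowel is 'e' add the prefix pi-; stems whose last vowel is 'a' or 'i' add -ish.
So nimoz → nimzal.

nimzal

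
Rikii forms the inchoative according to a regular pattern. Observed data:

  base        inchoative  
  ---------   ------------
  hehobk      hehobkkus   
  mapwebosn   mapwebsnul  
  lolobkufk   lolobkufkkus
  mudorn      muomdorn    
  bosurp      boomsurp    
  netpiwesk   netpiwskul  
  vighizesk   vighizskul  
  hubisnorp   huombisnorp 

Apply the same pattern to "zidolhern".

mudorn and mapwebosn both end in -n yet inflect differently (muomdorn, mapwebsnul), so the final letter is not what conditions the rule; the second-to-last letter is.
"zidolhern" has second-to-last letter 'r'. The stems whose second-to-last letter is 'r' (hubisnorp → huombisnorp, mudorn → muomdorn, bosurp → boomsurp) insert -om- after the first vowel.
So zidolhern → ziomdolhern.

ziomdolhern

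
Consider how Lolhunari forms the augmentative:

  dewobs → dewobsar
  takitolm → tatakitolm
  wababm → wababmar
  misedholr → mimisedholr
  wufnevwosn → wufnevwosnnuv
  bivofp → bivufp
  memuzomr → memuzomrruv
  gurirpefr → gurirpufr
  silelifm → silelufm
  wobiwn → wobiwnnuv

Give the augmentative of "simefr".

simufr

"simefr" has second-to-last letter 'f'. The stems whose second-to-last letter is 'f' (gurirpefr → gurirpufr, bivofp → bivufp, silelifm → silelufm) change the last vowel to 'u'.
So simefr → simufr.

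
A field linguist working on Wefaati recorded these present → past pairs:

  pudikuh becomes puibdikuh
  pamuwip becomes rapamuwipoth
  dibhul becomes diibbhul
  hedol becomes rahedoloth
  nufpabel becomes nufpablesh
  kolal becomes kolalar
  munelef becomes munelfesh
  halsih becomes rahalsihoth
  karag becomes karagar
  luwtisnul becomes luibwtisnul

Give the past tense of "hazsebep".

nufpabel and kolal both end in -l yet inflect differently (nufpablesh, kolalar), so the final letter is not what conditions the rule; the last vowel is.
"hazsebep" has last vowel 'e'. The stems whose last vowel is 'e' (nufpabel → nufpablesh, munelef → munelfesh) delete the last vowel and add -esh.
The other patterns: stems whose last vowel is 'a' add -ar; stems whose last vowel is 'u' insert -ib- after the first vowel; stems whose last vowel is 'i' or 'o' add ra- … -oth around the stem.
So hazsebep → hazsebpesh.

hazsebpesh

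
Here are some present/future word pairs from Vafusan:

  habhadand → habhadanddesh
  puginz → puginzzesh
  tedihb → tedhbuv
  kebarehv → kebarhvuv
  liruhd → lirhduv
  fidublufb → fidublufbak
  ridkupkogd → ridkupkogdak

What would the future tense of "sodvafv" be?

"sodvafv" has second-to-last letter 'f'. The one such stem in the data (fidublufb → fidublufbak) adds -ak, so the same rule applies.
So sodvafv → sodvafvak.

sodvafvak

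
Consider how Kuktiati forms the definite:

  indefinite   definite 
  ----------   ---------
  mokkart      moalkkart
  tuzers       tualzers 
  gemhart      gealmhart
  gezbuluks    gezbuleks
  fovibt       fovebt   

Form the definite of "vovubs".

tuzers and gezbuluks both end in -s yet inflect differently (tualzers, gezbuleks), so the final letter is not what conditions the rule; the second-to-last letter is.
"vovubs" has second-to-last letter 'b'. The one such stem in the data (fovibt → fovebt) changes the last vowel to 'e' (as does gezbuluks), so the same rule applies.
The other pattern: stems whose second-to-last letter is 'r' insert -al- after the first vowel.
So vovubs → vovebs.

vovebs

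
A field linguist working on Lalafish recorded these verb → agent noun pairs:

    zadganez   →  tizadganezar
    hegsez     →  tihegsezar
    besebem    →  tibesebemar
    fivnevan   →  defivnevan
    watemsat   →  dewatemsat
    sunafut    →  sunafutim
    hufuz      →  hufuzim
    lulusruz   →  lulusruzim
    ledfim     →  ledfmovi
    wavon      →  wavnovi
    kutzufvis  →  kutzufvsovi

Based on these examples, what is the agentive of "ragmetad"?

deragmetad

watemsat and sunafut both end in -t yet inflect differently (dewatemsat, sunafutim), so the final letter is not what conditions the rule; the last vowel is.
"ragmetad" has last vowel 'a'. The stems whose last vowel is 'a' (fivnevan → defivnevan, watemsat → dewatemsat) add the prefix de-.
The other patterns: stems whose last vowel is 'e' add ti- … -ar around the stem; stems whose last vowel is 'u' add -im; stems whose last vowel is 'i' or 'o' delete the last vowel and add -ovi.
So ragmetad → deragmetad.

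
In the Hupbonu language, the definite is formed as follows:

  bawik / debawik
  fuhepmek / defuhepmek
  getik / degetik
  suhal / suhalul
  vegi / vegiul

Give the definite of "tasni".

bawik and vegi both have last vowel 'i' yet inflect differently (debawik, vegiul), so the last vowel is not what conditions the rule; the final letter is.
"tasni" ends in -i. The one such stem in the data (vegi → vegiul) adds -ul, so the same rule applies.
The other pattern: stems ending in -k add the prefix de-.
So tasni → tasniul.

tasniul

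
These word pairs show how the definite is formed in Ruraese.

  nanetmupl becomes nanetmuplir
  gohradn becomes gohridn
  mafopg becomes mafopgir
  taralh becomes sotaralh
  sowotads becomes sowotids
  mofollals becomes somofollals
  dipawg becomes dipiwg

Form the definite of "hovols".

sohovols

mafopg and dipawg both end in -g yet inflect differently (mafopgir, dipiwg), so the final letter is not what conditions the rule; the second-to-last letter is.
"hovols" has second-to-last letter 'l'. The stems whose second-to-last letter is 'l' (taralh → sotaralh, mofollals → somofollals) add the prefix so-.
The other patterns: stems whose second-to-last letter is 'p' add -ir; stems whose second-to-last letter is 'd' or 'w' change the last vowel to 'i'.
So hovols → sohovols.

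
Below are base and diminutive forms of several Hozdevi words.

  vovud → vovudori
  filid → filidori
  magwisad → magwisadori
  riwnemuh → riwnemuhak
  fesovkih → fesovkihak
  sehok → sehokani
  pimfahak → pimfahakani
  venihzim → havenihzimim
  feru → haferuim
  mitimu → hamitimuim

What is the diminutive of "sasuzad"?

vovud and riwnemuh both have last vowel 'u' yet inflect differently (vovudori, riwnemuhak), so the last vowel is not what conditions the rule; the final letter is.
"sasuzad" ends in -d. The stems ending in -d (vovud → vovudori, filid → filidori, magwisad → magwisadori) add -ori.
The other patterns: stems ending in -h add -ak; stems ending in -k add -ani; stems ending in -m or -u add ha- … -im around the stem.
So sasuzad → sasuzadori.

sasuzadori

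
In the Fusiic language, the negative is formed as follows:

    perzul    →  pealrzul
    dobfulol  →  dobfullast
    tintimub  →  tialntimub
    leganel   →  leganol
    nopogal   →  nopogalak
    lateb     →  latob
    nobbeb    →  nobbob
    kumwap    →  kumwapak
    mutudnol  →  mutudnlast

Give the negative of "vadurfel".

vadurfol

"vadurfel" has last vowel 'e'. The stems whose last vowel is 'e' (leganel → leganol, nobbeb → nobbob, lateb → latob) change the last vowel to 'o'.
So vadurfel → vadurfol.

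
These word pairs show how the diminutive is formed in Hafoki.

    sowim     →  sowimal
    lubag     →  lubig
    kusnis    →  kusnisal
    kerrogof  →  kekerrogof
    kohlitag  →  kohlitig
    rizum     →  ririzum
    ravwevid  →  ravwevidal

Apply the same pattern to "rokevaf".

rokevif

rizum and sowim both end in -m yet inflect differently (ririzum, sowimal), so the final letter is not what conditions the rule; the last vowel is.
"rokevaf" has last vowel 'a'. The stems whose last vowel is 'a' (lubag → lubig, kohlitag → kohlitig) change the last vowel to 'i'.
The other patterns: stems whose last vowel is 'o' or 'u' repeat the first consonant+vowel as a prefix; stems whose last vowel is 'i' add -al.
So rokevaf → rokevif.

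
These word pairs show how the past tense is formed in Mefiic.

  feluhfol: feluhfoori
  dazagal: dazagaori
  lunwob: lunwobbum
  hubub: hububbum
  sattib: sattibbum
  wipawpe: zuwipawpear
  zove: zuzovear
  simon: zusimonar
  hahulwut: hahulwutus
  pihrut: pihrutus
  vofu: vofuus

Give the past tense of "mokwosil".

feluhfol and lunwob both have last vowel 'o' yet inflect differently (feluhfoori, lunwobbum), so the last vowel is not what conditions the rule; the final letter is.
"mokwosil" ends in -l. The stems ending in -l (feluhfol → feluhfoori, dazagal → dazagaori) drop the final letter and add -ori.
So mokwosil → mokwosiori.

mokwosiori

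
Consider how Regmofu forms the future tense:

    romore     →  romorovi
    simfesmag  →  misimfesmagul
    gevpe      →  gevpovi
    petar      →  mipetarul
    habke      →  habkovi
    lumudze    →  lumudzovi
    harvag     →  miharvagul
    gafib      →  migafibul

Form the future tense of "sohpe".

sohpovi

gevpe and gafib both begin with g- yet inflect differently (gevpovi, migafibul), so the first letter is not what conditions the rule; the final letter is.
"sohpe" ends in -e. The stems ending in -e (habke → habkovi, lumudze → lumudzovi, gevpe → gevpovi) drop the final letter and add -ovi.
So sohpe → sohpovi.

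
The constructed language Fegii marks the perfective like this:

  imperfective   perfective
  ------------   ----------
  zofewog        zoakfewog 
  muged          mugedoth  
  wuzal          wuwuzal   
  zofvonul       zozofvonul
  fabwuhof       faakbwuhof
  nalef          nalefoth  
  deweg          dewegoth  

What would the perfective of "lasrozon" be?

laaksrozon

nalef and fabwuhof both end in -f yet inflect differently (nalefoth, faakbwuhof), so the final letter is not what conditions the rule; the last vowel is.
"lasrozon" has last vowel 'o'. The stems whose last vowel is 'o' (fabwuhof → faakbwuhof, zofewog → zoakfewog) insert -ak- after the first vowel.
The other patterns: stems whose last vowel is 'a' or 'u' repeat the first consonant+vowel as a prefix; stems whose last vowel is 'e' add -oth.
So lasrozon → laaksrozon.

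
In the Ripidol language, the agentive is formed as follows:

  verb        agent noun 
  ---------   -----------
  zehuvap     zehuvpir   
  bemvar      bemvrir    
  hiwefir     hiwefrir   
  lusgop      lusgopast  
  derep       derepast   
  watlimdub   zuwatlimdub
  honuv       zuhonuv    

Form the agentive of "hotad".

"hotad" has last vowel 'a'. The stems whose last vowel is 'a' (zehuvap → zehuvpir, bemvar → bemvrir) delete the last vowel and add -ir.
So hotad → hotdir.

hotdir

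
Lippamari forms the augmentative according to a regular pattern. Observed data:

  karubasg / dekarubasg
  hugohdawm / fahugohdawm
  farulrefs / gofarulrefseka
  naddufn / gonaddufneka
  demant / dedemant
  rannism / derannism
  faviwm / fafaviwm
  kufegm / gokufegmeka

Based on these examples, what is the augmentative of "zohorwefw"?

gozohorwefweka

rannism and faviwm both end in -m yet inflect differently (derannism, fafaviwm), so the final letter is not what conditions the rule; the second-to-last letter is.
"zohorwefw" has second-to-last letter 'f'. The stems whose second-to-last letter is 'f' (naddufn → gonaddufneka, farulrefs → gofarulrefseka) add go- … -eka around the stem.
So zohorwefw → gozohorwefweka.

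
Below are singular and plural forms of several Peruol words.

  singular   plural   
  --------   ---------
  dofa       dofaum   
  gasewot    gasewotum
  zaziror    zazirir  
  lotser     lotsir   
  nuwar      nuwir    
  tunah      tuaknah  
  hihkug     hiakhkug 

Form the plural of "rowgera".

gasewot and zaziror both have last vowel 'o' yet inflect differently (gasewotum, zazirir), so the last vowel is not what conditions the rule; the final letter is.
"rowgera" ends in -a. The one such stem in the data (dofa → dofaum) adds -um, so the same rule applies.
So rowgera → rowgeraum.

rowgeraum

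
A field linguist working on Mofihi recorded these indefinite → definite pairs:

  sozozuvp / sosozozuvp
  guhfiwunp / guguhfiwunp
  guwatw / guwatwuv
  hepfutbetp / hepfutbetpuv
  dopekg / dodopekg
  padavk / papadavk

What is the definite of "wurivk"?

wuwurivk

hepfutbetp and guhfiwunp both end in -p yet inflect differently (hepfutbetpuv, guguhfiwunp), so the final letter is not what conditions the rule; the second-to-last letter is.
"wurivk" has second-to-last letter 'v'. The stems whose second-to-last letter is 'v' (padavk → papadavk, sozozuvp → sosozozuvp) repeat the first consonant+vowel as a prefix.
So wurivk → wuwurivk.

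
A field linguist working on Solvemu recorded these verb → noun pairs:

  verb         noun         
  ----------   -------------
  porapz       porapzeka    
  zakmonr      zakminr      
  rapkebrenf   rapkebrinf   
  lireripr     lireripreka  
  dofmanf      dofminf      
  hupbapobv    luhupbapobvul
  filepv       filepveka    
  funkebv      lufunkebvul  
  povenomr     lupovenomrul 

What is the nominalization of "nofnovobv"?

"nofnovobv" has second-to-last letter 'b'. The stems whose second-to-last letter is 'b' (hupbapobv → luhupbapobvul, funkebv → lufunkebvul) add lu- … -ul around the stem.
The other patterns: stems whose second-to-last letter is 'n' change the last vowel to 'i'; stems whose second-to-last letter is 'p' add -eka.
So nofnovobv → lunofnovobvul.

lunofnovobvul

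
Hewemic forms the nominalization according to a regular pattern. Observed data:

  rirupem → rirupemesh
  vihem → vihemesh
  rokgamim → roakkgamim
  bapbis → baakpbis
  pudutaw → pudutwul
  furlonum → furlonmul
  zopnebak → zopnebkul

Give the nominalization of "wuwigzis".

wuakwigzis

rirupem and rokgamim both end in -m yet inflect differently (rirupemesh, roakkgamim), so the final letter is not what conditions the rule; the last vowel is.
"wuwigzis" has last vowel 'i'. The stems whose last vowel is 'i' (rokgamim → roakkgamim, bapbis → baakpbis) insert -ak- after the first vowel.
So wuwigzis → wuakwigzis.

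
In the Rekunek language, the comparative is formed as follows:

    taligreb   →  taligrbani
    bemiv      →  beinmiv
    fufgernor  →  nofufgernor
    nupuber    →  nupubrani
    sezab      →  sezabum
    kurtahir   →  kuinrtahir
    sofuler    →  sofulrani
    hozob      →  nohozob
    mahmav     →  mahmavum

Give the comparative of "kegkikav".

kegkikavum

sezab and taligreb both end in -b yet inflect differently (sezabum, taligrbani), so the final letter is not what conditions the rule; the last vowel is.
"kegkikav" has last vowel 'a'. The stems whose last vowel is 'a' (sezab → sezabum, mahmav → mahmavum) add -um.
The other patterns: stems whose last vowel is 'e' delete the last vowel and add -ani; stems whose last vowel is 'i' insert -in- after the first vowel; stems whose last vowel is 'o' add the prefix no-.
So kegkikav → kegkikavum.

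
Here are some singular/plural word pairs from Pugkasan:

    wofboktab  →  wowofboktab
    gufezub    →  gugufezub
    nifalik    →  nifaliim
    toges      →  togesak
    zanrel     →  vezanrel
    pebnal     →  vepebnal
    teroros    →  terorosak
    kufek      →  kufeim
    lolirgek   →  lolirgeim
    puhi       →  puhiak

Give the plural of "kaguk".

kaguim

"kaguk" ends in -k. The stems ending in -k (kufek → kufeim, nifalik → nifaliim, lolirgek → lolirgeim) drop the final letter and add -im.
So kaguk → kaguim.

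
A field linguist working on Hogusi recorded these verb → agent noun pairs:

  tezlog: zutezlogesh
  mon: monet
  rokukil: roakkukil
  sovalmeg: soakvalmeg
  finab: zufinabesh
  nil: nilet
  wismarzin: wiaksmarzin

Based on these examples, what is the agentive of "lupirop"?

mon and wismarzin both end in -n yet inflect differently (monet, wiaksmarzin), so the final letter is not what conditions the rule; the number of vowels is.
"lupirop" has 3 vowels. The stems with 3 vowels (wismarzin → wiaksmarzin, rokukil → roakkukil, sovalmeg → soakvalmeg) insert -ak- after the first vowel.
The other patterns: stems with 1 vowel add -et; stems with 2 vowels add zu- … -esh around the stem.
So lupirop → luakpirop.

luakpirop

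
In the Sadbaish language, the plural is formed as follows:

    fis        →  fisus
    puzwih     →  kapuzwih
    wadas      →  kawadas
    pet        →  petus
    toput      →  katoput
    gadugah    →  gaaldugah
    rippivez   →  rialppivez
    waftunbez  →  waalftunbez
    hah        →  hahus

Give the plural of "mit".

mitus

pet and toput both end in -t yet inflect differently (petus, katoput), so the final letter is not what conditions the rule; the number of vowels is.
"mit" has 1 vowel. The stems with 1 vowel (hah → hahus, fis → fisus, pet → petus) add -us.
So mit → mitus.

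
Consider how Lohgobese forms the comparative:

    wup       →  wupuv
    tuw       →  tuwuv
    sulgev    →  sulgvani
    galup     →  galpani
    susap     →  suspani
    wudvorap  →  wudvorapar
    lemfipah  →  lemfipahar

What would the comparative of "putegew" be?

putegewar

"putegew" has 3 vowels. The stems with 3 vowels (wudvorap → wudvorapar, lemfipah → lemfipahar) add -ar.
The other patterns: stems with 1 vowel add -uv; stems with 2 vowels delete the last vowel and add -ani.
So putegew → putegewar.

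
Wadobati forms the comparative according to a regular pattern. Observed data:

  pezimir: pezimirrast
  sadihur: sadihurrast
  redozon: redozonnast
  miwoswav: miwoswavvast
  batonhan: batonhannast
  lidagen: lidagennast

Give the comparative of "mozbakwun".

mozbakwunnast

Every pair shown (pezimir → pezimirrast, sadihur → sadihurrast, redozon → redozonnast, …) follows the same rule: double the final consonant and add -ast.
So mozbakwun → mozbakwunnast.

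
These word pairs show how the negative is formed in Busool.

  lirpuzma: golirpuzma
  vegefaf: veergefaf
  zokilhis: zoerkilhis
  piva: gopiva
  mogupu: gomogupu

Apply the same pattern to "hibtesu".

vegefaf and lirpuzma both have last vowel 'a' yet inflect differently (veergefaf, golirpuzma), so the last vowel is not what conditions the rule; whether the stem ends in a vowel or a consonant is.
"hibtesu" ends in a vowel. The stems ending in a vowel (lirpuzma → golirpuzma, mogupu → gomogupu, piva → gopiva) add the prefix go-.
The other pattern: stems ending in a consonant insert -er- after the first vowel.
So hibtesu → gohibtesu.

gohibtesu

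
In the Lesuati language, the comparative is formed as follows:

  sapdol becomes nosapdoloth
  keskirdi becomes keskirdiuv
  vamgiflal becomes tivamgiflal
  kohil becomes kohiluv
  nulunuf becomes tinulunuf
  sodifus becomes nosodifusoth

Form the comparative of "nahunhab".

tinahunhab

"nahunhab" begins with n-. The one such stem in the data (nulunuf → tinulunuf) adds the prefix ti-, so the same rule applies.
The other patterns: stems beginning with k- add -uv; stems beginning with s- add no- … -oth around the stem.
So nahunhab → tinahunhab.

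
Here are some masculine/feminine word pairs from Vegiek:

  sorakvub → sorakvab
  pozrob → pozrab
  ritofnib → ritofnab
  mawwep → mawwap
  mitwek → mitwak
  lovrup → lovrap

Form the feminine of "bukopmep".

bukopmap

Every pair shown (sorakvub → sorakvab, pozrob → pozrab, ritofnib → ritofnab, …) follows the same rule: change the last vowel to 'a'.
So bukopmep → bukopmap.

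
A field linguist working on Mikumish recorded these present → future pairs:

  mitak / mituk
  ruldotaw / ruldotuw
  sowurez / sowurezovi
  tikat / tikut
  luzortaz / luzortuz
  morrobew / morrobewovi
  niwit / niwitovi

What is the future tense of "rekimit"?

rekimitovi

ruldotaw and morrobew both end in -w yet inflect differently (ruldotuw, morrobewovi), so the final letter is not what conditions the rule; the last vowel is.
"rekimit" has last vowel 'i'. The one such stem in the data (niwit → niwitovi) adds -ovi, so the same rule applies.
The other pattern: stems whose last vowel is 'a' change the last vowel to 'u'.
So rekimit → rekimitovi.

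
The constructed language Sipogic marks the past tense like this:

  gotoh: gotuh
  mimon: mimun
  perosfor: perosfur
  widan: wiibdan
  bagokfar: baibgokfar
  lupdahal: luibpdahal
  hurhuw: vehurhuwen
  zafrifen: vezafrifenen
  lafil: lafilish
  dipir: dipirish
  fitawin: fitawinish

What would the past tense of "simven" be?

vesimvenen

"simven" has last vowel 'e'. The one such stem in the data (zafrifen → vezafrifenen) adds ve- … -en around the stem, so the same rule applies.
The other patterns: stems whose last vowel is 'o' change the last vowel to 'u'; stems whose last vowel is 'a' insert -ib- after the first vowel; stems whose last vowel is 'i' add -ish.
So simven → vesimvenen.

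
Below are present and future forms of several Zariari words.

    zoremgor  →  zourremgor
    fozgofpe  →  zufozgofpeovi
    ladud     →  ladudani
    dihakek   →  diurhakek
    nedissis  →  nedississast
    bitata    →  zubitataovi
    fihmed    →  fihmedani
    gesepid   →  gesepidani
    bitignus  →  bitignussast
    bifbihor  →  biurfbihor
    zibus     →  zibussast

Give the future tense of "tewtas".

tewtassast

ladud and zibus both have last vowel 'u' yet inflect differently (ladudani, zibussast), so the last vowel is not what conditions the rule; the final letter is.
"tewtas" ends in -s. The stems ending in -s (zibus → zibussast, nedissis → nedississast, bitignus → bitignussast) double the final consonant and add -ast.
The other patterns: stems ending in -d add -ani; stems ending in -a or -e add zu- … -ovi around the stem; stems ending in -k or -r insert -ur- after the first vowel.
So tewtas → tewtassast.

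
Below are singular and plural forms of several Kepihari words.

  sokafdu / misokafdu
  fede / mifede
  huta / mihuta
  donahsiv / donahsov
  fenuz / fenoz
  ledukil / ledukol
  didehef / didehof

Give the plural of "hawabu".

mihawabu

sokafdu and fenuz both have last vowel 'u' yet inflect differently (misokafdu, fenoz), so the last vowel is not what conditions the rule; whether the stem ends in a vowel or a consonant is.
"hawabu" ends in a vowel. The stems ending in a vowel (sokafdu → misokafdu, fede → mifede, huta → mihuta) add the prefix mi-.
The other pattern: stems ending in a consonant change the last vowel to 'o'.
So hawabu → mihawabu.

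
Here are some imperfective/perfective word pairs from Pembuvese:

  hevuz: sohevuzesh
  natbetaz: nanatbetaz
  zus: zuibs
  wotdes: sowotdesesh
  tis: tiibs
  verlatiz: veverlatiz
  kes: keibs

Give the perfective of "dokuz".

sodokuzesh

tis and wotdes both end in -s yet inflect differently (tiibs, sowotdesesh), so the final letter is not what conditions the rule; the number of vowels is.
"dokuz" has 2 vowels. The stems with 2 vowels (wotdes → sowotdesesh, hevuz → sohevuzesh) add so- … -esh around the stem.
The other patterns: stems with 1 vowel insert -ib- after the first vowel; stems with 3 vowels repeat the first consonant+vowel as a prefix.
So dokuz → sodokuzesh.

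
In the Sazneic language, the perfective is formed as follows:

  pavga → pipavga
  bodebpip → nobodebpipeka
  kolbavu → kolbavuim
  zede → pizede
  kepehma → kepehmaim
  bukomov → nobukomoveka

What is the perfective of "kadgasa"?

kadgasaim

kepehma and pavga both end in -a yet inflect differently (kepehmaim, pipavga), so the final letter is not what conditions the rule; the first letter is.
"kadgasa" begins with k-. The stems beginning with k- (kepehma → kepehmaim, kolbavu → kolbavuim) add -im.
The other patterns: stems beginning with b- add no- … -eka around the stem; stems beginning with p- or z- add the prefix pi-.
So kadgasa → kadgasaim.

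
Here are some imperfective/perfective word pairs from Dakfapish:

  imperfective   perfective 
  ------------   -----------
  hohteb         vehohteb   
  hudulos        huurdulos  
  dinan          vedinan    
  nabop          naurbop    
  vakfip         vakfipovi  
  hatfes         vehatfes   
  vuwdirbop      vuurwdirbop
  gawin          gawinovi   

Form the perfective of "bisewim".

bisewimovi

"bisewim" has last vowel 'i'. The stems whose last vowel is 'i' (gawin → gawinovi, vakfip → vakfipovi) add -ovi.
So bisewim → bisewimovi.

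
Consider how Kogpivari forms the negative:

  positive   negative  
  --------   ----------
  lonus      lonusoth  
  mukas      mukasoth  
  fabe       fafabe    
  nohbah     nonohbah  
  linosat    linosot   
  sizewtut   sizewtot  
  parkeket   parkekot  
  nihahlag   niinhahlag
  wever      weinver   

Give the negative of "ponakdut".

ponakdot

mukas and nohbah both have last vowel 'a' yet inflect differently (mukasoth, nonohbah), so the last vowel is not what conditions the rule; the final letter is.
"ponakdut" ends in -t. The stems ending in -t (linosat → linosot, sizewtut → sizewtot, parkeket → parkekot) change the last vowel to 'o'.
So ponakdut → ponakdot.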